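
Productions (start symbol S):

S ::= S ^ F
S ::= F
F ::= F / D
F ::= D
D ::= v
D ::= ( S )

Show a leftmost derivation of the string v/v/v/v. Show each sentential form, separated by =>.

S => F => F/D => F/D/D => F/D/D/D => D/D/D/D => v/D/D/D => v/v/D/D => v/v/v/D => v/v/v/v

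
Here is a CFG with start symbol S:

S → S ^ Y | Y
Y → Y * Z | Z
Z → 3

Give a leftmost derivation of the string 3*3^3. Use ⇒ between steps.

S ⇒ S^Y ⇒ Y^Y ⇒ Y*Z^Y ⇒ Z*Z^Y ⇒ 3*Z^Y ⇒ 3*3^Y ⇒ 3*3^Z ⇒ 3*3^3

S ⇒ S^Y   [S → S ^ Y]
S^Y ⇒ Y^Y   [S → Y]
Y^Y ⇒ Y*Z^Y   [Y → Y * Z]
Y*Z^Y ⇒ Z*Z^Y   [Y → Z]
Z*Z^Y ⇒ 3*Z^Y   [Z → 3]
3*Z^Y ⇒ 3*3^Y   [Z → 3]
3*3^Y ⇒ 3*3^Z   [Y → Z]
3*3^Z ⇒ 3*3^3   [Z → 3]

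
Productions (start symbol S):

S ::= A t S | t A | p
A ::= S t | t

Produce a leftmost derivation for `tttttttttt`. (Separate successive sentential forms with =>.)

S => AtS => ttS => ttAtS => ttttS => tttttA => tttttSt => tttttAtSt => tttttttSt => ttttttttAt => tttttttttt

S => AtS   [S ::= A t S]
AtS => ttS   [A ::= t]
ttS => ttAtS   [S ::= A t S]
ttAtS => ttttS   [A ::= t]
ttttS => tttttA   [S ::= t A]
tttttA => tttttSt   [A ::= S t]
tttttSt => tttttAtSt   [S ::= A t S]
tttttAtSt => tttttttSt   [A ::= t]
tttttttSt => ttttttttAt   [S ::= t A]
ttttttttAt => tttttttttt   [A ::= t]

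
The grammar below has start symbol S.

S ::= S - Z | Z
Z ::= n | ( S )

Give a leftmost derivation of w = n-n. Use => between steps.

S => S-Z => Z-Z => n-Z => n-n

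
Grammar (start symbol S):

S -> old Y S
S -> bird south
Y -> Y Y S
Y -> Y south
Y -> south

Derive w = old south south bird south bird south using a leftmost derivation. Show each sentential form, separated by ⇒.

S ⇒ old Y S ⇒ old Y Y S S ⇒ old south Y S S ⇒ old south south S S ⇒ old south south bird south S ⇒ old south south bird south bird south

S ⇒ old Y S   [S -> old Y S]
old Y S ⇒ old Y Y S S   [Y -> Y Y S]
old Y Y S S ⇒ old south Y S S   [Y -> south]
old south Y S S ⇒ old south south S S   [Y -> south]
old south south S S ⇒ old south south bird south S   [S -> bird south]
old south south bird south S ⇒ old south south bird south bird south   [S -> bird south]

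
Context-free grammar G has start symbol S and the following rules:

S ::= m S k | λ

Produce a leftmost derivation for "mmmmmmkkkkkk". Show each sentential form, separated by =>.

S => mSk   [S ::= m S k]
mSk => mmSkk   [S ::= m S k]
mmSkk => mmmSkkk   [S ::= m S k]
mmmSkkk => mmmmSkkkk   [S ::= m S k]
mmmmSkkkk => mmmmmSkkkkk   [S ::= m S k]
mmmmmSkkkkk => mmmmmmSkkkkkk   [S ::= m S k]
mmmmmmSkkkkkk => mmmmmmkkkkkk   [S ::= λ]

S => mSk => mmSkk => mmmSkkk => mmmmSkkkk => mmmmmSkkkkk => mmmmmmSkkkkkk => mmmmmmkkkkkk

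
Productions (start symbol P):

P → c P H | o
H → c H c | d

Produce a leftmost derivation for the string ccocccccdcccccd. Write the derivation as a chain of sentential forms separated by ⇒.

P ⇒ cPH ⇒ ccPHH ⇒ ccoHH ⇒ ccocHcH ⇒ ccoccHccH ⇒ ccocccHcccH ⇒ ccoccccHccccH ⇒ ccocccccHcccccH ⇒ ccocccccdcccccH ⇒ ccocccccdcccccd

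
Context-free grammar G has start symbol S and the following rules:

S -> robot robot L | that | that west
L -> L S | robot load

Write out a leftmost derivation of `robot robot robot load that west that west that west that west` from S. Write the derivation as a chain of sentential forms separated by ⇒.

S ⇒ robot robot L ⇒ robot robot L S ⇒ robot robot L S S ⇒ robot robot L S S S ⇒ robot robot L S S S S ⇒ robot robot robot load S S S S ⇒ robot robot robot load that west S S S ⇒ robot robot robot load that west that west S S ⇒ robot robot robot load that west that west that west S ⇒ robot robot robot load that west that west that west that west

S ⇒ robot robot L   [S -> robot robot L]
robot robot L ⇒ robot robot L S   [L -> L S]
robot robot L S ⇒ robot robot L S S   [L -> L S]
robot robot L S S ⇒ robot robot L S S S   [L -> L S]
robot robot L S S S ⇒ robot robot L S S S S   [L -> L S]
robot robot L S S S S ⇒ robot robot robot load S S S S   [L -> robot load]
robot robot robot load S S S S ⇒ robot robot robot load that west S S S   [S -> that west]
robot robot robot load that west S S S ⇒ robot robot robot load that west that west S S   [S -> that west]
robot robot robot load that west that west S S ⇒ robot robot robot load that west that west that west S   [S -> that west]
robot robot robot load that west that west that west S ⇒ robot robot robot load that west that west that west that west   [S -> that west]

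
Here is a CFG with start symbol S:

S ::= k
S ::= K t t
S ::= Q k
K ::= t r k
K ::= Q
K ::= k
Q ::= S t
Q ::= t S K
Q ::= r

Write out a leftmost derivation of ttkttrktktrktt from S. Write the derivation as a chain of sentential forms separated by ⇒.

S ⇒ Ktt ⇒ Qtt ⇒ tSKtt ⇒ tQkKtt ⇒ tStkKtt ⇒ tQktkKtt ⇒ ttSKktkKtt ⇒ ttKttKktkKtt ⇒ ttkttKktkKtt ⇒ ttkttQktkKtt ⇒ ttkttrktkKtt ⇒ ttkttrktktrktt

S ⇒ Ktt   [S ::= K t t]
Ktt ⇒ Qtt   [K ::= Q]
Qtt ⇒ tSKtt   [Q ::= t S K]
tSKtt ⇒ tQkKtt   [S ::= Q k]
tQkKtt ⇒ tStkKtt   [Q ::= S t]
tStkKtt ⇒ tQktkKtt   [S ::= Q k]
tQktkKtt ⇒ ttSKktkKtt   [Q ::= t S K]
ttSKktkKtt ⇒ ttKttKktkKtt   [S ::= K t t]
ttKttKktkKtt ⇒ ttkttKktkKtt   [K ::= k]
ttkttKktkKtt ⇒ ttkttQktkKtt   [K ::= Q]
ttkttQktkKtt ⇒ ttkttrktkKtt   [Q ::= r]
ttkttrktkKtt ⇒ ttkttrktktrktt   [K ::= t r k]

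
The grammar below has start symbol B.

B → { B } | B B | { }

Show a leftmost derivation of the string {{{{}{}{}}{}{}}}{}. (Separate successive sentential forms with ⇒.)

B ⇒ BB   [B → B B]
BB ⇒ {B}B   [B → { B }]
{B}B ⇒ {{B}}B   [B → { B }]
{{B}}B ⇒ {{BB}}B   [B → B B]
{{BB}}B ⇒ {{BBB}}B   [B → B B]
{{BBB}}B ⇒ {{{B}BB}}B   [B → { B }]
{{{B}BB}}B ⇒ {{{BB}BB}}B   [B → B B]
{{{BB}BB}}B ⇒ {{{BBB}BB}}B   [B → B B]
{{{BBB}BB}}B ⇒ {{{{}BB}BB}}B   [B → { }]
{{{{}BB}BB}}B ⇒ {{{{}{}B}BB}}B   [B → { }]
{{{{}{}B}BB}}B ⇒ {{{{}{}{}}BB}}B   [B → { }]
{{{{}{}{}}BB}}B ⇒ {{{{}{}{}}{}B}}B   [B → { }]
{{{{}{}{}}{}B}}B ⇒ {{{{}{}{}}{}{}}}B   [B → { }]
{{{{}{}{}}{}{}}}B ⇒ {{{{}{}{}}{}{}}}{}   [B → { }]

B ⇒ BB ⇒ {B}B ⇒ {{B}}B ⇒ {{BB}}B ⇒ {{BBB}}B ⇒ {{{B}BB}}B ⇒ {{{BB}BB}}B ⇒ {{{BBB}BB}}B ⇒ {{{{}BB}BB}}B ⇒ {{{{}{}B}BB}}B ⇒ {{{{}{}{}}BB}}B ⇒ {{{{}{}{}}{}B}}B ⇒ {{{{}{}{}}{}{}}}B ⇒ {{{{}{}{}}{}{}}}{}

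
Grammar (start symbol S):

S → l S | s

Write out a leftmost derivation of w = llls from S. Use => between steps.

S => lS   [S → l S]
lS => llS   [S → l S]
llS => lllS   [S → l S]
lllS => llls   [S → s]

S=>lS=>llS=>lllS=>llls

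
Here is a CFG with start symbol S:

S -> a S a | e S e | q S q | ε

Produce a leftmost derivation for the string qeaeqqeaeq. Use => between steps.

S => qSq => qeSeq => qeaSaeq => qeaeSeaeq => qeaeqSqeaeq => qeaeqqeaeq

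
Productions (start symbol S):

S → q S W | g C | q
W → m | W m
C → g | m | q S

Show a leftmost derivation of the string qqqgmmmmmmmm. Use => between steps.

S => qSW => qqSWW => qqqSWWW => qqqgCWWW => qqqgmWWW => qqqgmWmWW => qqqgmWmmWW => qqqgmWmmmWW => qqqgmWmmmmWW => qqqgmmmmmmWW => qqqgmmmmmmmW => qqqgmmmmmmmm

S => qSW   [S → q S W]
qSW => qqSWW   [S → q S W]
qqSWW => qqqSWWW   [S → q S W]
qqqSWWW => qqqgCWWW   [S → g C]
qqqgCWWW => qqqgmWWW   [C → m]
qqqgmWWW => qqqgmWmWW   [W → W m]
qqqgmWmWW => qqqgmWmmWW   [W → W m]
qqqgmWmmWW => qqqgmWmmmWW   [W → W m]
qqqgmWmmmWW => qqqgmWmmmmWW   [W → W m]
qqqgmWmmmmWW => qqqgmmmmmmWW   [W → m]
qqqgmmmmmmWW => qqqgmmmmmmmW   [W → m]
qqqgmmmmmmmW => qqqgmmmmmmmm   [W → m]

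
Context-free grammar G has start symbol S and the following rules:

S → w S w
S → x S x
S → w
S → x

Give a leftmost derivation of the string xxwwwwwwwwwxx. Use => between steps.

S => xSx => xxSxx => xxwSwxx => xxwwSwwxx => xxwwwSwwwxx => xxwwwwSwwwwxx => xxwwwwwwwwwxx

S => xSx   [S → x S x]
xSx => xxSxx   [S → x S x]
xxSxx => xxwSwxx   [S → w S w]
xxwSwxx => xxwwSwwxx   [S → w S w]
xxwwSwwxx => xxwwwSwwwxx   [S → w S w]
xxwwwSwwwxx => xxwwwwSwwwwxx   [S → w S w]
xxwwwwSwwwwxx => xxwwwwwwwwwxx   [S → w]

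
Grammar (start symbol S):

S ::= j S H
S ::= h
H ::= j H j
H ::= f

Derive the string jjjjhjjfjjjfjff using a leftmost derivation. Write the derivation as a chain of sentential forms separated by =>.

S => jSH => jjSHH => jjjSHHH => jjjjSHHHH => jjjjhHHHH => jjjjhjHjHHH => jjjjhjjHjjHHH => jjjjhjjfjjHHH => jjjjhjjfjjjHjHH => jjjjhjjfjjjfjHH => jjjjhjjfjjjfjfH => jjjjhjjfjjjfjff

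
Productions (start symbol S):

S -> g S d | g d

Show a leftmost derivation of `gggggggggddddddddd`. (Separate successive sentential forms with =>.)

S => gSd   [S -> g S d]
gSd => ggSdd   [S -> g S d]
ggSdd => gggSddd   [S -> g S d]
gggSddd => ggggSdddd   [S -> g S d]
ggggSdddd => gggggSddddd   [S -> g S d]
gggggSddddd => ggggggSdddddd   [S -> g S d]
ggggggSdddddd => gggggggSddddddd   [S -> g S d]
gggggggSddddddd => ggggggggSdddddddd   [S -> g S d]
ggggggggSdddddddd => gggggggggddddddddd   [S -> g d]

S => gSd => ggSdd => gggSddd => ggggSdddd => gggggSddddd => ggggggSdddddd => gggggggSddddddd => ggggggggSdddddddd => gggggggggddddddddd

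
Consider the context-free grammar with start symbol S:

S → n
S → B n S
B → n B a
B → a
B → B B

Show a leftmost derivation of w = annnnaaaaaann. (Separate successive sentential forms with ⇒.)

S⇒BnS⇒anS⇒anBnS⇒annBanS⇒annBBanS⇒annnBaBanS⇒annnnBaaBanS⇒annnnBBaaBanS⇒annnnaBaaBanS⇒annnnaaaaBanS⇒annnnaaaaaanS⇒annnnaaaaaann

S ⇒ BnS   [S → B n S]
BnS ⇒ anS   [B → a]
anS ⇒ anBnS   [S → B n S]
anBnS ⇒ annBanS   [B → n B a]
annBanS ⇒ annBBanS   [B → B B]
annBBanS ⇒ annnBaBanS   [B → n B a]
annnBaBanS ⇒ annnnBaaBanS   [B → n B a]
annnnBaaBanS ⇒ annnnBBaaBanS   [B → B B]
annnnBBaaBanS ⇒ annnnaBaaBanS   [B → a]
annnnaBaaBanS ⇒ annnnaaaaBanS   [B → a]
annnnaaaaBanS ⇒ annnnaaaaaanS   [B → a]
annnnaaaaaanS ⇒ annnnaaaaaann   [S → n]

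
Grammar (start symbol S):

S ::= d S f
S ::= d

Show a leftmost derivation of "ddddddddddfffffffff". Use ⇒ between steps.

S ⇒ dSf   [S ::= d S f]
dSf ⇒ ddSff   [S ::= d S f]
ddSff ⇒ dddSfff   [S ::= d S f]
dddSfff ⇒ ddddSffff   [S ::= d S f]
ddddSffff ⇒ dddddSfffff   [S ::= d S f]
dddddSfffff ⇒ ddddddSffffff   [S ::= d S f]
ddddddSffffff ⇒ dddddddSfffffff   [S ::= d S f]
dddddddSfffffff ⇒ ddddddddSffffffff   [S ::= d S f]
ddddddddSffffffff ⇒ dddddddddSfffffffff   [S ::= d S f]
dddddddddSfffffffff ⇒ ddddddddddfffffffff   [S ::= d]

S ⇒ dSf ⇒ ddSff ⇒ dddSfff ⇒ ddddSffff ⇒ dddddSfffff ⇒ ddddddSffffff ⇒ dddddddSfffffff ⇒ ddddddddSffffffff ⇒ dddddddddSfffffffff ⇒ ddddddddddfffffffff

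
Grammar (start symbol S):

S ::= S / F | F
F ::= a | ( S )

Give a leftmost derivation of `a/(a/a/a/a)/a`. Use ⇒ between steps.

S ⇒ S/F   [S ::= S / F]
S/F ⇒ S/F/F   [S ::= S / F]
S/F/F ⇒ F/F/F   [S ::= F]
F/F/F ⇒ a/F/F   [F ::= a]
a/F/F ⇒ a/(S)/F   [F ::= ( S )]
a/(S)/F ⇒ a/(S/F)/F   [S ::= S / F]
a/(S/F)/F ⇒ a/(S/F/F)/F   [S ::= S / F]
a/(S/F/F)/F ⇒ a/(S/F/F/F)/F   [S ::= S / F]
a/(S/F/F/F)/F ⇒ a/(F/F/F/F)/F   [S ::= F]
a/(F/F/F/F)/F ⇒ a/(a/F/F/F)/F   [F ::= a]
a/(a/F/F/F)/F ⇒ a/(a/a/F/F)/F   [F ::= a]
a/(a/a/F/F)/F ⇒ a/(a/a/a/F)/F   [F ::= a]
a/(a/a/a/F)/F ⇒ a/(a/a/a/a)/F   [F ::= a]
a/(a/a/a/a)/F ⇒ a/(a/a/a/a)/a   [F ::= a]

S⇒S/F⇒S/F/F⇒F/F/F⇒a/F/F⇒a/(S)/F⇒a/(S/F)/F⇒a/(S/F/F)/F⇒a/(S/F/F/F)/F⇒a/(F/F/F/F)/F⇒a/(a/F/F/F)/F⇒a/(a/a/F/F)/F⇒a/(a/a/a/F)/F⇒a/(a/a/a/a)/F⇒a/(a/a/a/a)/a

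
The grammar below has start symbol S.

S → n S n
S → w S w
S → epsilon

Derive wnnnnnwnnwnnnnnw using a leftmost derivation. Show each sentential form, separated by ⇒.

S ⇒ wSw ⇒ wnSnw ⇒ wnnSnnw ⇒ wnnnSnnnw ⇒ wnnnnSnnnnw ⇒ wnnnnnSnnnnnw ⇒ wnnnnnwSwnnnnnw ⇒ wnnnnnwnSnwnnnnnw ⇒ wnnnnnwnnwnnnnnw

S ⇒ wSw   [S → w S w]
wSw ⇒ wnSnw   [S → n S n]
wnSnw ⇒ wnnSnnw   [S → n S n]
wnnSnnw ⇒ wnnnSnnnw   [S → n S n]
wnnnSnnnw ⇒ wnnnnSnnnnw   [S → n S n]
wnnnnSnnnnw ⇒ wnnnnnSnnnnnw   [S → n S n]
wnnnnnSnnnnnw ⇒ wnnnnnwSwnnnnnw   [S → w S w]
wnnnnnwSwnnnnnw ⇒ wnnnnnwnSnwnnnnnw   [S → n S n]
wnnnnnwnSnwnnnnnw ⇒ wnnnnnwnnwnnnnnw   [S → epsilon]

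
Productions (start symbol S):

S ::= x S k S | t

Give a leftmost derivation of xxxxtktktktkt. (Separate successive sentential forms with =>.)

S => xSkS => xxSkSkS => xxxSkSkSkS => xxxxSkSkSkSkS => xxxxtkSkSkSkS => xxxxtktkSkSkS => xxxxtktktkSkS => xxxxtktktktkS => xxxxtktktktkt

S => xSkS   [S ::= x S k S]
xSkS => xxSkSkS   [S ::= x S k S]
xxSkSkS => xxxSkSkSkS   [S ::= x S k S]
xxxSkSkSkS => xxxxSkSkSkSkS   [S ::= x S k S]
xxxxSkSkSkSkS => xxxxtkSkSkSkS   [S ::= t]
xxxxtkSkSkSkS => xxxxtktkSkSkS   [S ::= t]
xxxxtktkSkSkS => xxxxtktktkSkS   [S ::= t]
xxxxtktktkSkS => xxxxtktktktkS   [S ::= t]
xxxxtktktktkS => xxxxtktktktkt   [S ::= t]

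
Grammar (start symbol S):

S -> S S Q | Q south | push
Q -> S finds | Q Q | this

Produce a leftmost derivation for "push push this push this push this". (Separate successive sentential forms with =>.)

S => S S Q => S S Q S Q => S S Q S Q S Q => push S Q S Q S Q => push push Q S Q S Q => push push this S Q S Q => push push this push Q S Q => push push this push this S Q => push push this push this push Q => push push this push this push this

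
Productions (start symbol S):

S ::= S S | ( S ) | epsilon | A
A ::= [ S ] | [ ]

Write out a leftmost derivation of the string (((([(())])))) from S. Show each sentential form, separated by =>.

S => (S)   [S ::= ( S )]
(S) => ((S))   [S ::= ( S )]
((S)) => (((S)))   [S ::= ( S )]
(((S))) => ((((S))))   [S ::= ( S )]
((((S)))) => ((((A))))   [S ::= A]
((((A)))) => (((([S]))))   [A ::= [ S ]]
(((([S])))) => (((([(S)]))))   [S ::= ( S )]
(((([(S)])))) => (((([((S))]))))   [S ::= ( S )]
(((([((S))])))) => (((([(())]))))   [S ::= epsilon]

S => (S) => ((S)) => (((S))) => ((((S)))) => ((((A)))) => (((([S])))) => (((([(S)])))) => (((([((S))])))) => (((([(())]))))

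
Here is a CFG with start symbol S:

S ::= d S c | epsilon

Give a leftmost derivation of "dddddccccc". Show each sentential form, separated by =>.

S => dSc => ddScc => dddSccc => ddddScccc => dddddSccccc => dddddccccc

S => dSc   [S ::= d S c]
dSc => ddScc   [S ::= d S c]
ddScc => dddSccc   [S ::= d S c]
dddSccc => ddddScccc   [S ::= d S c]
ddddScccc => dddddSccccc   [S ::= d S c]
dddddSccccc => dddddccccc   [S ::= epsilon]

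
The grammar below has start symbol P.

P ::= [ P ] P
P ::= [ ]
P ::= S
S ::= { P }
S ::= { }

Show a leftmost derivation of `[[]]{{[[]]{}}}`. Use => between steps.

P=>[P]P=>[[]]P=>[[]]S=>[[]]{P}=>[[]]{S}=>[[]]{{P}}=>[[]]{{[P]P}}=>[[]]{{[[]]P}}=>[[]]{{[[]]S}}=>[[]]{{[[]]{}}}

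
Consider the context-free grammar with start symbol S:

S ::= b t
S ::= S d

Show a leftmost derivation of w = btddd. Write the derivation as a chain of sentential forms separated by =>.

S => Sd => Sdd => Sddd => btddd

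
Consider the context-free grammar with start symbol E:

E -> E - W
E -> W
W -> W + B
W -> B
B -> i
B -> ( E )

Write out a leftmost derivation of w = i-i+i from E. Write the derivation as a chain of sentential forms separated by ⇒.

E⇒E-W⇒W-W⇒B-W⇒i-W⇒i-W+B⇒i-B+B⇒i-i+B⇒i-i+i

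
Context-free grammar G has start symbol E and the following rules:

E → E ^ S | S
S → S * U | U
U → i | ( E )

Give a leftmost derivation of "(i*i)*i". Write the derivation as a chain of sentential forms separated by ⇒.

E ⇒ S ⇒ S*U ⇒ U*U ⇒ (E)*U ⇒ (S)*U ⇒ (S*U)*U ⇒ (U*U)*U ⇒ (i*U)*U ⇒ (i*i)*U ⇒ (i*i)*i

E ⇒ S   [E → S]
S ⇒ S*U   [S → S * U]
S*U ⇒ U*U   [S → U]
U*U ⇒ (E)*U   [U → ( E )]
(E)*U ⇒ (S)*U   [E → S]
(S)*U ⇒ (S*U)*U   [S → S * U]
(S*U)*U ⇒ (U*U)*U   [S → U]
(U*U)*U ⇒ (i*U)*U   [U → i]
(i*U)*U ⇒ (i*i)*U   [U → i]
(i*i)*U ⇒ (i*i)*i   [U → i]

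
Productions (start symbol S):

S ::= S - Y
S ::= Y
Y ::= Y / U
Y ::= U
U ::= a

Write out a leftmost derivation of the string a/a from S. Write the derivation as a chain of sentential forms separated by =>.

S => Y => Y/U => U/U => a/U => a/a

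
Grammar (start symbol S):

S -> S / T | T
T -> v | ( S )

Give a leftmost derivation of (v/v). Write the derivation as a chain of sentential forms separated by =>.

S => T => (S) => (S/T) => (T/T) => (v/T) => (v/v)

S => T   [S -> T]
T => (S)   [T -> ( S )]
(S) => (S/T)   [S -> S / T]
(S/T) => (T/T)   [S -> T]
(T/T) => (v/T)   [T -> v]
(v/T) => (v/v)   [T -> v]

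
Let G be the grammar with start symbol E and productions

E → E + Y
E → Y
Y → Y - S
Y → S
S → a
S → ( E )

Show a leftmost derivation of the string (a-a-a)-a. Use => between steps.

E => Y   [E → Y]
Y => Y-S   [Y → Y - S]
Y-S => S-S   [Y → S]
S-S => (E)-S   [S → ( E )]
(E)-S => (Y)-S   [E → Y]
(Y)-S => (Y-S)-S   [Y → Y - S]
(Y-S)-S => (Y-S-S)-S   [Y → Y - S]
(Y-S-S)-S => (S-S-S)-S   [Y → S]
(S-S-S)-S => (a-S-S)-S   [S → a]
(a-S-S)-S => (a-a-S)-S   [S → a]
(a-a-S)-S => (a-a-a)-S   [S → a]
(a-a-a)-S => (a-a-a)-a   [S → a]

E=>Y=>Y-S=>S-S=>(E)-S=>(Y)-S=>(Y-S)-S=>(Y-S-S)-S=>(S-S-S)-S=>(a-S-S)-S=>(a-a-S)-S=>(a-a-a)-S=>(a-a-a)-a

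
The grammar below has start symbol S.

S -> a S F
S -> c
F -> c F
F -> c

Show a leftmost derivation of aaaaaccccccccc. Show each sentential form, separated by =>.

S => aSF => aaSFF => aaaSFFF => aaaaSFFFF => aaaaaSFFFFF => aaaaacFFFFF => aaaaaccFFFFF => aaaaacccFFFFF => aaaaaccccFFFF => aaaaacccccFFFF => aaaaaccccccFFF => aaaaacccccccFF => aaaaaccccccccF => aaaaaccccccccc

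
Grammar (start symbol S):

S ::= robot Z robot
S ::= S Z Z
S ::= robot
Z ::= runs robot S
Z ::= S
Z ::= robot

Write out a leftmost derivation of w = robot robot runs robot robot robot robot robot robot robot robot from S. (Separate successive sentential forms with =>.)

S => S Z Z => robot Z robot Z Z => robot S robot Z Z => robot robot Z robot robot Z Z => robot robot runs robot S robot robot Z Z => robot robot runs robot robot Z robot robot robot Z Z => robot robot runs robot robot S robot robot robot Z Z => robot robot runs robot robot robot robot robot robot Z Z => robot robot runs robot robot robot robot robot robot robot Z => robot robot runs robot robot robot robot robot robot robot robot

S => S Z Z   [S ::= S Z Z]
S Z Z => robot Z robot Z Z   [S ::= robot Z robot]
robot Z robot Z Z => robot S robot Z Z   [Z ::= S]
robot S robot Z Z => robot robot Z robot robot Z Z   [S ::= robot Z robot]
robot robot Z robot robot Z Z => robot robot runs robot S robot robot Z Z   [Z ::= runs robot S]
robot robot runs robot S robot robot Z Z => robot robot runs robot robot Z robot robot robot Z Z   [S ::= robot Z robot]
robot robot runs robot robot Z robot robot robot Z Z => robot robot runs robot robot S robot robot robot Z Z   [Z ::= S]
robot robot runs robot robot S robot robot robot Z Z => robot robot runs robot robot robot robot robot robot Z Z   [S ::= robot]
robot robot runs robot robot robot robot robot robot Z Z => robot robot runs robot robot robot robot robot robot robot Z   [Z ::= robot]
robot robot runs robot robot robot robot robot robot robot Z => robot robot runs robot robot robot robot robot robot robot robot   [Z ::= robot]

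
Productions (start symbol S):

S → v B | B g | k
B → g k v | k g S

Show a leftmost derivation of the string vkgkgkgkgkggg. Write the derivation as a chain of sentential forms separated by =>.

S => vB => vkgS => vkgBg => vkgkgSg => vkgkgBgg => vkgkgkgSgg => vkgkgkgBggg => vkgkgkgkgSggg => vkgkgkgkgkggg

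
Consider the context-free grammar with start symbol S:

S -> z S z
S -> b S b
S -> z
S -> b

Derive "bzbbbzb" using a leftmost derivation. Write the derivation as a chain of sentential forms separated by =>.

S => bSb   [S -> b S b]
bSb => bzSzb   [S -> z S z]
bzSzb => bzbSbzb   [S -> b S b]
bzbSbzb => bzbbbzb   [S -> b]

S => bSb => bzSzb => bzbSbzb => bzbbbzb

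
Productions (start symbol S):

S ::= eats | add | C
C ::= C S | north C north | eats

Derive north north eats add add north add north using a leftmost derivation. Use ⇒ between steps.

S ⇒ C ⇒ north C north ⇒ north C S north ⇒ north north C north S north ⇒ north north C S north S north ⇒ north north C S S north S north ⇒ north north eats S S north S north ⇒ north north eats add S north S north ⇒ north north eats add add north S north ⇒ north north eats add add north add north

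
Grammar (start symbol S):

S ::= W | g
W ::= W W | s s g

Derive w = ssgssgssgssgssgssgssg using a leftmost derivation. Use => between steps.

S => W => WW => ssgW => ssgWW => ssgssgW => ssgssgWW => ssgssgssgW => ssgssgssgWW => ssgssgssgWWW => ssgssgssgssgWW => ssgssgssgssgssgW => ssgssgssgssgssgWW => ssgssgssgssgssgssgW => ssgssgssgssgssgssgssg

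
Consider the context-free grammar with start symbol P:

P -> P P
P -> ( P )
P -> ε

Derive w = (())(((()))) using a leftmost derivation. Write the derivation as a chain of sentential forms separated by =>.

P=>PP=>(P)P=>((P))P=>(())P=>(())(P)=>(())((P))=>(())(((P)))=>(())((((P))))=>(())(((())))

P => PP   [P -> P P]
PP => (P)P   [P -> ( P )]
(P)P => ((P))P   [P -> ( P )]
((P))P => (())P   [P -> ε]
(())P => (())(P)   [P -> ( P )]
(())(P) => (())((P))   [P -> ( P )]
(())((P)) => (())(((P)))   [P -> ( P )]
(())(((P))) => (())((((P))))   [P -> ( P )]
(())((((P)))) => (())(((())))   [P -> ε]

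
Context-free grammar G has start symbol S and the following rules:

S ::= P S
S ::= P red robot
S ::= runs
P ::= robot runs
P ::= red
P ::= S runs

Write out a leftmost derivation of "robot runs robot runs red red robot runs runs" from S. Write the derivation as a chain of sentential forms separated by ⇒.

S ⇒ P S   [S ::= P S]
P S ⇒ robot runs S   [P ::= robot runs]
robot runs S ⇒ robot runs P S   [S ::= P S]
robot runs P S ⇒ robot runs robot runs S   [P ::= robot runs]
robot runs robot runs S ⇒ robot runs robot runs P S   [S ::= P S]
robot runs robot runs P S ⇒ robot runs robot runs S runs S   [P ::= S runs]
robot runs robot runs S runs S ⇒ robot runs robot runs P red robot runs S   [S ::= P red robot]
robot runs robot runs P red robot runs S ⇒ robot runs robot runs red red robot runs S   [P ::= red]
robot runs robot runs red red robot runs S ⇒ robot runs robot runs red red robot runs runs   [S ::= runs]

S ⇒ P S ⇒ robot runs S ⇒ robot runs P S ⇒ robot runs robot runs S ⇒ robot runs robot runs P S ⇒ robot runs robot runs S runs S ⇒ robot runs robot runs P red robot runs S ⇒ robot runs robot runs red red robot runs S ⇒ robot runs robot runs red red robot runs runs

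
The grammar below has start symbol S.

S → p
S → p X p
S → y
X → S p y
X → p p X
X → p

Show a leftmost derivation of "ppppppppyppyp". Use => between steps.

S => pXp => pppXp => pppppXp => pppppSpyp => ppppppXppyp => ppppppSpyppyp => ppppppppyppyp

S => pXp   [S → p X p]
pXp => pppXp   [X → p p X]
pppXp => pppppXp   [X → p p X]
pppppXp => pppppSpyp   [X → S p y]
pppppSpyp => ppppppXppyp   [S → p X p]
ppppppXppyp => ppppppSpyppyp   [X → S p y]
ppppppSpyppyp => ppppppppyppyp   [S → p]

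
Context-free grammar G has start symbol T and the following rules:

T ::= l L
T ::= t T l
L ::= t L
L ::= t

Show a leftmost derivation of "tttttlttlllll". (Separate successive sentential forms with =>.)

T => tTl => ttTll => tttTlll => ttttTllll => tttttTlllll => tttttlLlllll => tttttltLlllll => tttttlttlllll

T => tTl   [T ::= t T l]
tTl => ttTll   [T ::= t T l]
ttTll => tttTlll   [T ::= t T l]
tttTlll => ttttTllll   [T ::= t T l]
ttttTllll => tttttTlllll   [T ::= t T l]
tttttTlllll => tttttlLlllll   [T ::= l L]
tttttlLlllll => tttttltLlllll   [L ::= t L]
tttttltLlllll => tttttlttlllll   [L ::= t]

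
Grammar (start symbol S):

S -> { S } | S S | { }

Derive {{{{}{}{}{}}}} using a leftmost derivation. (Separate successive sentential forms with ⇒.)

S ⇒ {S}   [S -> { S }]
{S} ⇒ {{S}}   [S -> { S }]
{{S}} ⇒ {{{S}}}   [S -> { S }]
{{{S}}} ⇒ {{{SS}}}   [S -> S S]
{{{SS}}} ⇒ {{{SSS}}}   [S -> S S]
{{{SSS}}} ⇒ {{{SSSS}}}   [S -> S S]
{{{SSSS}}} ⇒ {{{{}SSS}}}   [S -> { }]
{{{{}SSS}}} ⇒ {{{{}{}SS}}}   [S -> { }]
{{{{}{}SS}}} ⇒ {{{{}{}{}S}}}   [S -> { }]
{{{{}{}{}S}}} ⇒ {{{{}{}{}{}}}}   [S -> { }]

S ⇒ {S} ⇒ {{S}} ⇒ {{{S}}} ⇒ {{{SS}}} ⇒ {{{SSS}}} ⇒ {{{SSSS}}} ⇒ {{{{}SSS}}} ⇒ {{{{}{}SS}}} ⇒ {{{{}{}{}S}}} ⇒ {{{{}{}{}{}}}}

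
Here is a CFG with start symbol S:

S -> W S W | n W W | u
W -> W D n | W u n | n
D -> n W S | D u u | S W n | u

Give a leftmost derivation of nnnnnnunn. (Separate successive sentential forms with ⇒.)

S⇒WSW⇒nSW⇒nnWWW⇒nnnWW⇒nnnWDnW⇒nnnnDnW⇒nnnnnWSnW⇒nnnnnnSnW⇒nnnnnnunW⇒nnnnnnunn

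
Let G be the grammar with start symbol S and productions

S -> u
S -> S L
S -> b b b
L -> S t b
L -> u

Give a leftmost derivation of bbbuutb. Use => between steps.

S => SL => SLL => bbbLL => bbbuL => bbbuStb => bbbuutb

S => SL   [S -> S L]
SL => SLL   [S -> S L]
SLL => bbbLL   [S -> b b b]
bbbLL => bbbuL   [L -> u]
bbbuL => bbbuStb   [L -> S t b]
bbbuStb => bbbuutb   [S -> u]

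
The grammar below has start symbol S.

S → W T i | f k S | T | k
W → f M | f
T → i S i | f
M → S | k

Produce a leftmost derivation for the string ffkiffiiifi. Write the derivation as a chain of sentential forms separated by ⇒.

S ⇒ WTi   [S → W T i]
WTi ⇒ fMTi   [W → f M]
fMTi ⇒ fSTi   [M → S]
fSTi ⇒ fWTiTi   [S → W T i]
fWTiTi ⇒ ffMTiTi   [W → f M]
ffMTiTi ⇒ ffkTiTi   [M → k]
ffkTiTi ⇒ ffkiSiiTi   [T → i S i]
ffkiSiiTi ⇒ ffkiWTiiiTi   [S → W T i]
ffkiWTiiiTi ⇒ ffkifTiiiTi   [W → f]
ffkifTiiiTi ⇒ ffkiffiiiTi   [T → f]
ffkiffiiiTi ⇒ ffkiffiiifi   [T → f]

S ⇒ WTi ⇒ fMTi ⇒ fSTi ⇒ fWTiTi ⇒ ffMTiTi ⇒ ffkTiTi ⇒ ffkiSiiTi ⇒ ffkiWTiiiTi ⇒ ffkifTiiiTi ⇒ ffkiffiiiTi ⇒ ffkiffiiifi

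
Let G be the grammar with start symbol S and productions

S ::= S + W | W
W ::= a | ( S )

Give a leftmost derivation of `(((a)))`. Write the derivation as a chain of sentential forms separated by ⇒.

S ⇒ W ⇒ (S) ⇒ (W) ⇒ ((S)) ⇒ ((W)) ⇒ (((S))) ⇒ (((W))) ⇒ (((a)))

S ⇒ W   [S ::= W]
W ⇒ (S)   [W ::= ( S )]
(S) ⇒ (W)   [S ::= W]
(W) ⇒ ((S))   [W ::= ( S )]
((S)) ⇒ ((W))   [S ::= W]
((W)) ⇒ (((S)))   [W ::= ( S )]
(((S))) ⇒ (((W)))   [S ::= W]
(((W))) ⇒ (((a)))   [W ::= a]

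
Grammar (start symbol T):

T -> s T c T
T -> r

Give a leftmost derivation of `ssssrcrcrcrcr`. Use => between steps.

T => sTcT => ssTcTcT => sssTcTcTcT => ssssTcTcTcTcT => ssssrcTcTcTcT => ssssrcrcTcTcT => ssssrcrcrcTcT => ssssrcrcrcrcT => ssssrcrcrcrcr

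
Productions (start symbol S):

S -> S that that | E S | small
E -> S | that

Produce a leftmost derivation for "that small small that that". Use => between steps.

S => E S   [S -> E S]
E S => that S   [E -> that]
that S => that S that that   [S -> S that that]
that S that that => that E S that that   [S -> E S]
that E S that that => that S S that that   [E -> S]
that S S that that => that small S that that   [S -> small]
that small S that that => that small small that that   [S -> small]

S => E S => that S => that S that that => that E S that that => that S S that that => that small S that that => that small small that that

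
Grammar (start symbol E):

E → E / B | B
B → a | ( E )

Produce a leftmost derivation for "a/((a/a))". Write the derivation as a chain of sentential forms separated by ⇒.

E ⇒ E/B ⇒ B/B ⇒ a/B ⇒ a/(E) ⇒ a/(B) ⇒ a/((E)) ⇒ a/((E/B)) ⇒ a/((B/B)) ⇒ a/((a/B)) ⇒ a/((a/a))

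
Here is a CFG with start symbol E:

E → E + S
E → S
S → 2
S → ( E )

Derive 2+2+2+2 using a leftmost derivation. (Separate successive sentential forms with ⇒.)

E ⇒ E+S   [E → E + S]
E+S ⇒ E+S+S   [E → E + S]
E+S+S ⇒ E+S+S+S   [E → E + S]
E+S+S+S ⇒ S+S+S+S   [E → S]
S+S+S+S ⇒ 2+S+S+S   [S → 2]
2+S+S+S ⇒ 2+2+S+S   [S → 2]
2+2+S+S ⇒ 2+2+2+S   [S → 2]
2+2+2+S ⇒ 2+2+2+2   [S → 2]

E ⇒ E+S ⇒ E+S+S ⇒ E+S+S+S ⇒ S+S+S+S ⇒ 2+S+S+S ⇒ 2+2+S+S ⇒ 2+2+2+S ⇒ 2+2+2+2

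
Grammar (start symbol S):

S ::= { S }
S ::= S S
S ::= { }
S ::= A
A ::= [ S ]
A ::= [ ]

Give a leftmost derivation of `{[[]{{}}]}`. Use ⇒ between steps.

S ⇒ {S}   [S ::= { S }]
{S} ⇒ {A}   [S ::= A]
{A} ⇒ {[S]}   [A ::= [ S ]]
{[S]} ⇒ {[SS]}   [S ::= S S]
{[SS]} ⇒ {[AS]}   [S ::= A]
{[AS]} ⇒ {[[]S]}   [A ::= [ ]]
{[[]S]} ⇒ {[[]{S}]}   [S ::= { S }]
{[[]{S}]} ⇒ {[[]{{}}]}   [S ::= { }]

S ⇒ {S} ⇒ {A} ⇒ {[S]} ⇒ {[SS]} ⇒ {[AS]} ⇒ {[[]S]} ⇒ {[[]{S}]} ⇒ {[[]{{}}]}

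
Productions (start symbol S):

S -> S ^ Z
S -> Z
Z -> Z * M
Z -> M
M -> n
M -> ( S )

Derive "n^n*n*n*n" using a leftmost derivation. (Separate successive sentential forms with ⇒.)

S ⇒ S^Z   [S -> S ^ Z]
S^Z ⇒ Z^Z   [S -> Z]
Z^Z ⇒ M^Z   [Z -> M]
M^Z ⇒ n^Z   [M -> n]
n^Z ⇒ n^Z*M   [Z -> Z * M]
n^Z*M ⇒ n^Z*M*M   [Z -> Z * M]
n^Z*M*M ⇒ n^Z*M*M*M   [Z -> Z * M]
n^Z*M*M*M ⇒ n^M*M*M*M   [Z -> M]
n^M*M*M*M ⇒ n^n*M*M*M   [M -> n]
n^n*M*M*M ⇒ n^n*n*M*M   [M -> n]
n^n*n*M*M ⇒ n^n*n*n*M   [M -> n]
n^n*n*n*M ⇒ n^n*n*n*n   [M -> n]

S ⇒ S^Z ⇒ Z^Z ⇒ M^Z ⇒ n^Z ⇒ n^Z*M ⇒ n^Z*M*M ⇒ n^Z*M*M*M ⇒ n^M*M*M*M ⇒ n^n*M*M*M ⇒ n^n*n*M*M ⇒ n^n*n*n*M ⇒ n^n*n*n*n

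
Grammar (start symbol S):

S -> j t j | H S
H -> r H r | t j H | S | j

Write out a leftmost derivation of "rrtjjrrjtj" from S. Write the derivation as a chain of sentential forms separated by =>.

S=>HS=>rHrS=>rrHrrS=>rrtjHrrS=>rrtjjrrS=>rrtjjrrjtj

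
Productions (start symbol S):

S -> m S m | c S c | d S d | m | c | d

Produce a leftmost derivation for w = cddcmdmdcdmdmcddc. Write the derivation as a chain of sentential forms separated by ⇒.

S ⇒ cSc ⇒ cdSdc ⇒ cddSddc ⇒ cddcScddc ⇒ cddcmSmcddc ⇒ cddcmdSdmcddc ⇒ cddcmdmSmdmcddc ⇒ cddcmdmdSdmdmcddc ⇒ cddcmdmdcdmdmcddc

S ⇒ cSc   [S -> c S c]
cSc ⇒ cdSdc   [S -> d S d]
cdSdc ⇒ cddSddc   [S -> d S d]
cddSddc ⇒ cddcScddc   [S -> c S c]
cddcScddc ⇒ cddcmSmcddc   [S -> m S m]
cddcmSmcddc ⇒ cddcmdSdmcddc   [S -> d S d]
cddcmdSdmcddc ⇒ cddcmdmSmdmcddc   [S -> m S m]
cddcmdmSmdmcddc ⇒ cddcmdmdSdmdmcddc   [S -> d S d]
cddcmdmdSdmdmcddc ⇒ cddcmdmdcdmdmcddc   [S -> c]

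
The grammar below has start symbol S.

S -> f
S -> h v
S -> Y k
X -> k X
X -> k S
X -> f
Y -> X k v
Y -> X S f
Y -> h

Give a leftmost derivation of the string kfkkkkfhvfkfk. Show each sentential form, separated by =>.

S => Yk => XSfk => kSSfk => kfSfk => kfYkfk => kfXSfkfk => kfkXSfkfk => kfkkXSfkfk => kfkkkXSfkfk => kfkkkkXSfkfk => kfkkkkfSfkfk => kfkkkkfhvfkfk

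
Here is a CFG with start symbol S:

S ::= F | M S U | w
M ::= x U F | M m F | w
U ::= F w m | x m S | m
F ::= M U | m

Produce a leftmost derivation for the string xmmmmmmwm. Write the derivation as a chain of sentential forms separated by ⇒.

S ⇒ MSU   [S ::= M S U]
MSU ⇒ MmFSU   [M ::= M m F]
MmFSU ⇒ MmFmFSU   [M ::= M m F]
MmFmFSU ⇒ xUFmFmFSU   [M ::= x U F]
xUFmFmFSU ⇒ xmFmFmFSU   [U ::= m]
xmFmFmFSU ⇒ xmmmFmFSU   [F ::= m]
xmmmFmFSU ⇒ xmmmmmFSU   [F ::= m]
xmmmmmFSU ⇒ xmmmmmmSU   [F ::= m]
xmmmmmmSU ⇒ xmmmmmmwU   [S ::= w]
xmmmmmmwU ⇒ xmmmmmmwm   [U ::= m]

S⇒MSU⇒MmFSU⇒MmFmFSU⇒xUFmFmFSU⇒xmFmFmFSU⇒xmmmFmFSU⇒xmmmmmFSU⇒xmmmmmmSU⇒xmmmmmmwU⇒xmmmmmmwm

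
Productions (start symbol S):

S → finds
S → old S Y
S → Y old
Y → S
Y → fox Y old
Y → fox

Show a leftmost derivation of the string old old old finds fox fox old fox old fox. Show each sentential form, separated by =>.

S => old S Y   [S → old S Y]
old S Y => old old S Y Y   [S → old S Y]
old old S Y Y => old old old S Y Y Y   [S → old S Y]
old old old S Y Y Y => old old old finds Y Y Y   [S → finds]
old old old finds Y Y Y => old old old finds fox Y old Y Y   [Y → fox Y old]
old old old finds fox Y old Y Y => old old old finds fox fox old Y Y   [Y → fox]
old old old finds fox fox old Y Y => old old old finds fox fox old S Y   [Y → S]
old old old finds fox fox old S Y => old old old finds fox fox old Y old Y   [S → Y old]
old old old finds fox fox old Y old Y => old old old finds fox fox old fox old Y   [Y → fox]
old old old finds fox fox old fox old Y => old old old finds fox fox old fox old fox   [Y → fox]

S => old S Y => old old S Y Y => old old old S Y Y Y => old old old finds Y Y Y => old old old finds fox Y old Y Y => old old old finds fox fox old Y Y => old old old finds fox fox old S Y => old old old finds fox fox old Y old Y => old old old finds fox fox old fox old Y => old old old finds fox fox old fox old fox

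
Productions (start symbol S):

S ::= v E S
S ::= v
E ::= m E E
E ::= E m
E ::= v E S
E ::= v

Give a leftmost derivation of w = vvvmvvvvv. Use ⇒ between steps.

S ⇒ vES   [S ::= v E S]
vES ⇒ vvESS   [E ::= v E S]
vvESS ⇒ vvvESSS   [E ::= v E S]
vvvESSS ⇒ vvvmEESSS   [E ::= m E E]
vvvmEESSS ⇒ vvvmvESSS   [E ::= v]
vvvmvESSS ⇒ vvvmvvSSS   [E ::= v]
vvvmvvSSS ⇒ vvvmvvvSS   [S ::= v]
vvvmvvvSS ⇒ vvvmvvvvS   [S ::= v]
vvvmvvvvS ⇒ vvvmvvvvv   [S ::= v]

S ⇒ vES ⇒ vvESS ⇒ vvvESSS ⇒ vvvmEESSS ⇒ vvvmvESSS ⇒ vvvmvvSSS ⇒ vvvmvvvSS ⇒ vvvmvvvvS ⇒ vvvmvvvvv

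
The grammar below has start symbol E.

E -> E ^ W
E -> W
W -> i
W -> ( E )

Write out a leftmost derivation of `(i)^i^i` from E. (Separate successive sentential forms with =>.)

E=>E^W=>E^W^W=>W^W^W=>(E)^W^W=>(W)^W^W=>(i)^W^W=>(i)^i^W=>(i)^i^i

E => E^W   [E -> E ^ W]
E^W => E^W^W   [E -> E ^ W]
E^W^W => W^W^W   [E -> W]
W^W^W => (E)^W^W   [W -> ( E )]
(E)^W^W => (W)^W^W   [E -> W]
(W)^W^W => (i)^W^W   [W -> i]
(i)^W^W => (i)^i^W   [W -> i]
(i)^i^W => (i)^i^i   [W -> i]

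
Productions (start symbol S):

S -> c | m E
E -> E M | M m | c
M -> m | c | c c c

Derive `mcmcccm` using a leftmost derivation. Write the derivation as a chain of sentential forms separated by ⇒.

S ⇒ mE   [S -> m E]
mE ⇒ mEM   [E -> E M]
mEM ⇒ mEMM   [E -> E M]
mEMM ⇒ mEMMM   [E -> E M]
mEMMM ⇒ mcMMM   [E -> c]
mcMMM ⇒ mcmMM   [M -> m]
mcmMM ⇒ mcmcccM   [M -> c c c]
mcmcccM ⇒ mcmcccm   [M -> m]

S ⇒ mE ⇒ mEM ⇒ mEMM ⇒ mEMMM ⇒ mcMMM ⇒ mcmMM ⇒ mcmcccM ⇒ mcmcccm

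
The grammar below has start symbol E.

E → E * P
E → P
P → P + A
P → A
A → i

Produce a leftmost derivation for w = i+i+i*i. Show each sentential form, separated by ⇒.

E ⇒ E*P ⇒ P*P ⇒ P+A*P ⇒ P+A+A*P ⇒ A+A+A*P ⇒ i+A+A*P ⇒ i+i+A*P ⇒ i+i+i*P ⇒ i+i+i*A ⇒ i+i+i*i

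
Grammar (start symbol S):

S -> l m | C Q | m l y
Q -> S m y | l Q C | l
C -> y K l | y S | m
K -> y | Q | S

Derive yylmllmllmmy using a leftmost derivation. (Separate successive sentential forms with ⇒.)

S ⇒ CQ   [S -> C Q]
CQ ⇒ yKlQ   [C -> y K l]
yKlQ ⇒ ySlQ   [K -> S]
ySlQ ⇒ yCQlQ   [S -> C Q]
yCQlQ ⇒ yySQlQ   [C -> y S]
yySQlQ ⇒ yylmQlQ   [S -> l m]
yylmQlQ ⇒ yylmlQClQ   [Q -> l Q C]
yylmlQClQ ⇒ yylmllClQ   [Q -> l]
yylmllClQ ⇒ yylmllmlQ   [C -> m]
yylmllmlQ ⇒ yylmllmlSmy   [Q -> S m y]
yylmllmlSmy ⇒ yylmllmllmmy   [S -> l m]

S ⇒ CQ ⇒ yKlQ ⇒ ySlQ ⇒ yCQlQ ⇒ yySQlQ ⇒ yylmQlQ ⇒ yylmlQClQ ⇒ yylmllClQ ⇒ yylmllmlQ ⇒ yylmllmlSmy ⇒ yylmllmllmmy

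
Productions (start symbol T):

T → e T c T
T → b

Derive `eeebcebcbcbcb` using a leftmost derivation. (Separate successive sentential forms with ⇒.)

T ⇒ eTcT   [T → e T c T]
eTcT ⇒ eeTcTcT   [T → e T c T]
eeTcTcT ⇒ eeeTcTcTcT   [T → e T c T]
eeeTcTcTcT ⇒ eeebcTcTcT   [T → b]
eeebcTcTcT ⇒ eeebceTcTcTcT   [T → e T c T]
eeebceTcTcTcT ⇒ eeebcebcTcTcT   [T → b]
eeebcebcTcTcT ⇒ eeebcebcbcTcT   [T → b]
eeebcebcbcTcT ⇒ eeebcebcbcbcT   [T → b]
eeebcebcbcbcT ⇒ eeebcebcbcbcb   [T → b]

T ⇒ eTcT ⇒ eeTcTcT ⇒ eeeTcTcTcT ⇒ eeebcTcTcT ⇒ eeebceTcTcTcT ⇒ eeebcebcTcTcT ⇒ eeebcebcbcTcT ⇒ eeebcebcbcbcT ⇒ eeebcebcbcbcb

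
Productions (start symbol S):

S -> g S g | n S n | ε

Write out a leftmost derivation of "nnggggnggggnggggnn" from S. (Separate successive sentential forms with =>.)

S => nSn => nnSnn => nngSgnn => nnggSggnn => nngggSgggnn => nnggggSggggnn => nnggggnSnggggnn => nnggggngSgnggggnn => nnggggnggSggnggggnn => nnggggnggggnggggnn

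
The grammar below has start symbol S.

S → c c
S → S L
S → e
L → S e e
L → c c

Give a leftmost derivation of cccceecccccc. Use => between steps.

S => SL => SLL => SLLL => SLLLL => ccLLLL => ccSeeLLL => cccceeLLL => cccceeccLL => cccceeccccL => cccceecccccc

S => SL   [S → S L]
SL => SLL   [S → S L]
SLL => SLLL   [S → S L]
SLLL => SLLLL   [S → S L]
SLLLL => ccLLLL   [S → c c]
ccLLLL => ccSeeLLL   [L → S e e]
ccSeeLLL => cccceeLLL   [S → c c]
cccceeLLL => cccceeccLL   [L → c c]
cccceeccLL => cccceeccccL   [L → c c]
cccceeccccL => cccceecccccc   [L → c c]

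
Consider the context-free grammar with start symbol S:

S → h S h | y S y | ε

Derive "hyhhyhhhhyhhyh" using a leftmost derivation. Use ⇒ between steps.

S ⇒ hSh ⇒ hySyh ⇒ hyhShyh ⇒ hyhhShhyh ⇒ hyhhySyhhyh ⇒ hyhhyhShyhhyh ⇒ hyhhyhhShhyhhyh ⇒ hyhhyhhhhyhhyh

S ⇒ hSh   [S → h S h]
hSh ⇒ hySyh   [S → y S y]
hySyh ⇒ hyhShyh   [S → h S h]
hyhShyh ⇒ hyhhShhyh   [S → h S h]
hyhhShhyh ⇒ hyhhySyhhyh   [S → y S y]
hyhhySyhhyh ⇒ hyhhyhShyhhyh   [S → h S h]
hyhhyhShyhhyh ⇒ hyhhyhhShhyhhyh   [S → h S h]
hyhhyhhShhyhhyh ⇒ hyhhyhhhhyhhyh   [S → ε]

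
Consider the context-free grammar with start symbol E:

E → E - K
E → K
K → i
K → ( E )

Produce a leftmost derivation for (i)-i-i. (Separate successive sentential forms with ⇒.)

E ⇒ E-K ⇒ E-K-K ⇒ K-K-K ⇒ (E)-K-K ⇒ (K)-K-K ⇒ (i)-K-K ⇒ (i)-i-K ⇒ (i)-i-i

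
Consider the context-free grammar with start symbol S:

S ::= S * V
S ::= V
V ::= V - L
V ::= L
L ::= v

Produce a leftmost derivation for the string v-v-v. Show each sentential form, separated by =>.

S => V => V-L => V-L-L => L-L-L => v-L-L => v-v-L => v-v-v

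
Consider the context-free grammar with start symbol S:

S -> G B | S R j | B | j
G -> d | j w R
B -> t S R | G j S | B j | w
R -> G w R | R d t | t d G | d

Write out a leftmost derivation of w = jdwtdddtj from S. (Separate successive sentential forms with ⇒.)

S⇒SRj⇒jRj⇒jGwRj⇒jdwRj⇒jdwRdtj⇒jdwtdGdtj⇒jdwtdddtj

S ⇒ SRj   [S -> S R j]
SRj ⇒ jRj   [S -> j]
jRj ⇒ jGwRj   [R -> G w R]
jGwRj ⇒ jdwRj   [G -> d]
jdwRj ⇒ jdwRdtj   [R -> R d t]
jdwRdtj ⇒ jdwtdGdtj   [R -> t d G]
jdwtdGdtj ⇒ jdwtdddtj   [G -> d]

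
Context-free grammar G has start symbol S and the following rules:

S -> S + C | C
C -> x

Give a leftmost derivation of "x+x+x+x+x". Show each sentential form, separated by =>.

S => S+C => S+C+C => S+C+C+C => S+C+C+C+C => C+C+C+C+C => x+C+C+C+C => x+x+C+C+C => x+x+x+C+C => x+x+x+x+C => x+x+x+x+x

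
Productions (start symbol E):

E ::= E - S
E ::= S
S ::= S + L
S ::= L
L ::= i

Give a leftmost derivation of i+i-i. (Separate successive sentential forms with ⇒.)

E⇒E-S⇒S-S⇒S+L-S⇒L+L-S⇒i+L-S⇒i+i-S⇒i+i-L⇒i+i-i

E ⇒ E-S   [E ::= E - S]
E-S ⇒ S-S   [E ::= S]
S-S ⇒ S+L-S   [S ::= S + L]
S+L-S ⇒ L+L-S   [S ::= L]
L+L-S ⇒ i+L-S   [L ::= i]
i+L-S ⇒ i+i-S   [L ::= i]
i+i-S ⇒ i+i-L   [S ::= L]
i+i-L ⇒ i+i-i   [L ::= i]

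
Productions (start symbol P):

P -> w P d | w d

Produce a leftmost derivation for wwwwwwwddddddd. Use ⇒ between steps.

P ⇒ wPd ⇒ wwPdd ⇒ wwwPddd ⇒ wwwwPdddd ⇒ wwwwwPddddd ⇒ wwwwwwPdddddd ⇒ wwwwwwwddddddd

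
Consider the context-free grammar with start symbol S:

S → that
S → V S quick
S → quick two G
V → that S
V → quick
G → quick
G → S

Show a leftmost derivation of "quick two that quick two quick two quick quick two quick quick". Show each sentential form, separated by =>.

S => quick two G => quick two S => quick two V S quick => quick two that S S quick => quick two that quick two G S quick => quick two that quick two S S quick => quick two that quick two quick two G S quick => quick two that quick two quick two quick S quick => quick two that quick two quick two quick quick two G quick => quick two that quick two quick two quick quick two quick quick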